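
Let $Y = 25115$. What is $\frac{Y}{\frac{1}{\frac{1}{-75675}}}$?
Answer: $- \frac{5023}{15135} \approx -0.33188$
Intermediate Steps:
$\frac{Y}{\frac{1}{\frac{1}{-75675}}} = \frac{25115}{\frac{1}{\frac{1}{-75675}}} = \frac{25115}{\frac{1}{- \frac{1}{75675}}} = \frac{25115}{-75675} = 25115 \left(- \frac{1}{75675}\right) = - \frac{5023}{15135}$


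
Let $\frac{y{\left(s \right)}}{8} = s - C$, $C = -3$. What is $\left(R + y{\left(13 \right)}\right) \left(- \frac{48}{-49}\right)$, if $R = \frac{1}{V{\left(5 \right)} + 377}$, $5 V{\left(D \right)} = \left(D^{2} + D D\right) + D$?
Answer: $\frac{85140}{679} \approx 125.39$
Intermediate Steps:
$y{\left(s \right)} = 24 + 8 s$ ($y{\left(s \right)} = 8 \left(s - -3\right) = 8 \left(s + 3\right) = 8 \left(3 + s\right) = 24 + 8 s$)
$V{\left(D \right)} = \frac{D}{5} + \frac{2 D^{2}}{5}$ ($V{\left(D \right)} = \frac{\left(D^{2} + D D\right) + D}{5} = \frac{\left(D^{2} + D^{2}\right) + D}{5} = \frac{2 D^{2} + D}{5} = \frac{D + 2 D^{2}}{5} = \frac{D}{5} + \frac{2 D^{2}}{5}$)
$R = \frac{1}{388}$ ($R = \frac{1}{\frac{1}{5} \cdot 5 \left(1 + 2 \cdot 5\right) + 377} = \frac{1}{\frac{1}{5} \cdot 5 \left(1 + 10\right) + 377} = \frac{1}{\frac{1}{5} \cdot 5 \cdot 11 + 377} = \frac{1}{11 + 377} = \frac{1}{388} \approx 0.0025773$)
$\left(R + y{\left(13 \right)}\right) \left(- \frac{48}{-49}\right) = \left(\frac{1}{388} + \left(24 + 8 \cdot 13\right)\right) \left(- \frac{48}{-49}\right) = \left(\frac{1}{388} + \left(24 + 104\right)\right) \left(\left(-48\right) \left(- \frac{1}{49}\right)\right) = \left(\frac{1}{388} + 128\right) \frac{48}{49} = \frac{49665}{388} \cdot \frac{48}{49} = \frac{85140}{679}$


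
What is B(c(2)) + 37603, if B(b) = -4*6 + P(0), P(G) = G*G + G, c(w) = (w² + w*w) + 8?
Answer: 37579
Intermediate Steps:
c(w) = 8 + 2*w² (c(w) = (w² + w²) + 8 = 2*w² + 8 = 8 + 2*w²)
P(G) = G + G² (P(G) = G² + G = G + G²)
B(b) = -24 (B(b) = -4*6 + 0*(1 + 0) = -24 + 0*1 = -24 + 0 = -24)
B(c(2)) + 37603 = -24 + 37603 = 37579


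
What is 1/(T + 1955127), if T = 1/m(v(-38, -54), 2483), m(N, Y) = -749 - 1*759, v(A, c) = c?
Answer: 1508/2948331515 ≈ 5.1148e-7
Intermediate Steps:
m(N, Y) = -1508 (m(N, Y) = -749 - 759 = -1508)
T = -1/1508 (T = 1/(-1508) = -1/1508 ≈ -0.00066313)
1/(T + 1955127) = 1/(-1/1508 + 1955127) = 1/(2948331515/1508) = 1508/2948331515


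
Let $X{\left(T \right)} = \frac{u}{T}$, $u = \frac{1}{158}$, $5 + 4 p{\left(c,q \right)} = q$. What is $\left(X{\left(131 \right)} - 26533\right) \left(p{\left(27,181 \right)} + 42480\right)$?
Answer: $- \frac{11676665861646}{10349} \approx -1.1283 \cdot 10^{9}$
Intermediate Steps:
$p{\left(c,q \right)} = - \frac{5}{4} + \frac{q}{4}$
$u = \frac{1}{158} \approx 0.0063291$
$X{\left(T \right)} = \frac{1}{158 T}$
$\left(X{\left(131 \right)} - 26533\right) \left(p{\left(27,181 \right)} + 42480\right) = \left(\frac{1}{158 \cdot 131} - 26533\right) \left(\left(- \frac{5}{4} + \frac{1}{4} \cdot 181\right) + 42480\right) = \left(\frac{1}{158} \cdot \frac{1}{131} - 26533\right) \left(\left(- \frac{5}{4} + \frac{181}{4}\right) + 42480\right) = \left(\frac{1}{20698} - 26533\right) \left(44 + 42480\right) = \left(- \frac{549180033}{20698}\right) 42524 = - \frac{11676665861646}{10349}$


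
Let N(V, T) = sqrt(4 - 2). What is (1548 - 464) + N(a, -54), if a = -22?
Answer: 1084 + sqrt(2) ≈ 1085.4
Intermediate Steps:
N(V, T) = sqrt(2)
(1548 - 464) + N(a, -54) = (1548 - 464) + sqrt(2) = 1084 + sqrt(2)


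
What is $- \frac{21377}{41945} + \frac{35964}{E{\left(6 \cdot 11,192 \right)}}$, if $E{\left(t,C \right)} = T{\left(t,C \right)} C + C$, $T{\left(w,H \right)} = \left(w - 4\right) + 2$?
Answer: $\frac{20695417}{8724560} \approx 2.3721$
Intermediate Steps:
$T{\left(w,H \right)} = -2 + w$ ($T{\left(w,H \right)} = \left(-4 + w\right) + 2 = -2 + w$)
$E{\left(t,C \right)} = C + C \left(-2 + t\right)$ ($E{\left(t,C \right)} = \left(-2 + t\right) C + C = C \left(-2 + t\right) + C = C + C \left(-2 + t\right)$)
$- \frac{21377}{41945} + \frac{35964}{E{\left(6 \cdot 11,192 \right)}} = - \frac{21377}{41945} + \frac{35964}{192 \left(-1 + 6 \cdot 11\right)} = \left(-21377\right) \frac{1}{41945} + \frac{35964}{192 \left(-1 + 66\right)} = - \frac{21377}{41945} + \frac{35964}{192 \cdot 65} = - \frac{21377}{41945} + \frac{35964}{12480} = - \frac{21377}{41945} + 35964 \cdot \frac{1}{12480} = - \frac{21377}{41945} + \frac{2997}{1040} = \frac{20695417}{8724560}$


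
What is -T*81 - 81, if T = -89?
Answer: 7128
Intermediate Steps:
-T*81 - 81 = -1*(-89)*81 - 81 = 89*81 - 81 = 7209 - 81 = 7128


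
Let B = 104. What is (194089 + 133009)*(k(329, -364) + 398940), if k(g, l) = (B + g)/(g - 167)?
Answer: 10569961382437/81 ≈ 1.3049e+11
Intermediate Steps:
k(g, l) = (104 + g)/(-167 + g) (k(g, l) = (104 + g)/(g - 167) = (104 + g)/(-167 + g))
(194089 + 133009)*(k(329, -364) + 398940) = (194089 + 133009)*((104 + 329)/(-167 + 329) + 398940) = 327098*(433/162 + 398940) = 327098*(64628713/162) = 10569961382437/81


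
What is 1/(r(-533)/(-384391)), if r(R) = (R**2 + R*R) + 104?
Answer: -384391/568282 ≈ -0.67641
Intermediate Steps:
r(R) = 104 + 2*R**2 (r(R) = (R**2 + R**2) + 104 = 2*R**2 + 104 = 104 + 2*R**2)
1/(r(-533)/(-384391)) = 1/((104 + 2*(-533)**2)/(-384391)) = 1/((104 + 2*284089)*(-1/384391)) = 1/((104 + 568178)*(-1/384391)) = 1/(568282*(-1/384391)) = 1/(-568282/384391) = -384391/568282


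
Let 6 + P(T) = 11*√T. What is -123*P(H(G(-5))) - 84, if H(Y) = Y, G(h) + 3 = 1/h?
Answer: 654 - 5412*I*√5/5 ≈ 654.0 - 2420.3*I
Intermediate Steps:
G(h) = -3 + 1/h
P(T) = -6 + 11*√T
-123*P(H(G(-5))) - 84 = -123*(-6 + 11*√(-3 + 1/(-5))) - 84 = -123*(-6 + 11*√(-3 - ⅕)) - 84 = -123*(-6 + 11*√(-16/5)) - 84 = -123*(-6 + 11*(4*I*√5/5)) - 84 = -123*(-6 + 44*I*√5/5) - 84 = (738 - 5412*I*√5/5) - 84 = 654 - 5412*I*√5/5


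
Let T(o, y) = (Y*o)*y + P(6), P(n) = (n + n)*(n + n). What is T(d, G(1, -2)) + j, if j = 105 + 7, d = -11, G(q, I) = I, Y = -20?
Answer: -184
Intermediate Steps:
P(n) = 4*n² (P(n) = (2*n)*(2*n) = 4*n²)
T(o, y) = 144 - 20*o*y (T(o, y) = (-20*o)*y + 4*6² = -20*o*y + 4*36 = -20*o*y + 144 = 144 - 20*o*y)
j = 112
T(d, G(1, -2)) + j = (144 - 20*(-11)*(-2)) + 112 = (144 - 440) + 112 = -296 + 112 = -184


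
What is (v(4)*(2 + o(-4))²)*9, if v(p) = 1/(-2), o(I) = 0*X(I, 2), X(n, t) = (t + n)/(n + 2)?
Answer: -18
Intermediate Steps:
X(n, t) = (n + t)/(2 + n)
o(I) = 0 (o(I) = 0*((I + 2)/(2 + I)) = 0*((2 + I)/(2 + I)) = 0*1 = 0)
v(p) = -½
(v(4)*(2 + o(-4))²)*9 = -(2 + 0)²/2*9 = -½*2²*9 = -½*4*9 = -2*9 = -18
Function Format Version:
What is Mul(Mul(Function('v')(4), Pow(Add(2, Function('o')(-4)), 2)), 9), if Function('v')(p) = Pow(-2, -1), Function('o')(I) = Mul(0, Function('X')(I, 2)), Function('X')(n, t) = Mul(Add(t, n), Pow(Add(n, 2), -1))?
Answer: -18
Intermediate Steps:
Function('X')(n, t) = Mul(Pow(Add(2, n), -1), Add(n, t)) (Function('X')(n, t) = Mul(Add(n, t), Pow(Add(2, n), -1)) = Mul(Pow(Add(2, n), -1), Add(n, t)))
Function('o')(I) = 0 (Function('o')(I) = Mul(0, Mul(Pow(Add(2, I), -1), Add(I, 2))) = Mul(0, Mul(Pow(Add(2, I), -1), Add(2, I))) = Mul(0, 1) = 0)
Function('v')(p) = Rational(-1, 2)
Mul(Mul(Function('v')(4), Pow(Add(2, Function('o')(-4)), 2)), 9) = Mul(Mul(Rational(-1, 2), Pow(Add(2, 0), 2)), 9) = Mul(Mul(Rational(-1, 2), Pow(2, 2)), 9) = Mul(Mul(Rational(-1, 2), 4), 9) = Mul(-2, 9) = -18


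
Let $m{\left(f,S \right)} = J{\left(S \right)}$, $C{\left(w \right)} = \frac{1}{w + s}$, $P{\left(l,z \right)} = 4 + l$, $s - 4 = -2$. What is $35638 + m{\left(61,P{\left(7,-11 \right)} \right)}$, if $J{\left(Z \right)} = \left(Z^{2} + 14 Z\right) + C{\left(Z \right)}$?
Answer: $\frac{466870}{13} \approx 35913.0$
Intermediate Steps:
$s = 2$ ($s = 4 - 2 = 2$)
$C{\left(w \right)} = \frac{1}{2 + w}$ ($C{\left(w \right)} = \frac{1}{w + 2} = \frac{1}{2 + w}$)
$J{\left(Z \right)} = Z^{2} + \frac{1}{2 + Z} + 14 Z$ ($J{\left(Z \right)} = \left(Z^{2} + 14 Z\right) + \frac{1}{2 + Z} = Z^{2} + \frac{1}{2 + Z} + 14 Z$)
$m{\left(f,S \right)} = \frac{1 + S \left(2 + S\right) \left(14 + S\right)}{2 + S}$
$35638 + m{\left(61,P{\left(7,-11 \right)} \right)} = 35638 + \frac{1 + \left(4 + 7\right) \left(2 + \left(4 + 7\right)\right) \left(14 + \left(4 + 7\right)\right)}{2 + \left(4 + 7\right)} = 35638 + \frac{1 + 11 \left(2 + 11\right) \left(14 + 11\right)}{2 + 11} = 35638 + \frac{1 + 11 \cdot 13 \cdot 25}{13} = 35638 + \frac{1 + 3575}{13} = 35638 + \frac{1}{13} \cdot 3576 = 35638 + \frac{3576}{13} = \frac{466870}{13}$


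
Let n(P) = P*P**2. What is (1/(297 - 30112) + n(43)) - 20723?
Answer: 1752644959/29815 ≈ 58784.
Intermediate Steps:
n(P) = P**3
(1/(297 - 30112) + n(43)) - 20723 = (1/(297 - 30112) + 43**3) - 20723 = (1/(-29815) + 79507) - 20723 = (-1/29815 + 79507) - 20723 = 2370501204/29815 - 20723 = 1752644959/29815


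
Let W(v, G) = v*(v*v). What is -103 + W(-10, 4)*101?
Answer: -101103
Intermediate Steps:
W(v, G) = v³ (W(v, G) = v*v² = v³)
-103 + W(-10, 4)*101 = -103 + (-10)³*101 = -103 - 1000*101 = -103 - 101000 = -101103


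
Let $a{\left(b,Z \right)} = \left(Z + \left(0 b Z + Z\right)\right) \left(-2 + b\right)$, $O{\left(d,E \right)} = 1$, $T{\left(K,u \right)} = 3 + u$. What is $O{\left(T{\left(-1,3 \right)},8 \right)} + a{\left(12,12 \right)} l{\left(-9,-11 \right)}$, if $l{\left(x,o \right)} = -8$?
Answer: $-1919$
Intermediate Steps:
$a{\left(b,Z \right)} = 2 Z \left(-2 + b\right)$ ($a{\left(b,Z \right)} = \left(Z + \left(0 Z + Z\right)\right) \left(-2 + b\right) = \left(Z + \left(0 + Z\right)\right) \left(-2 + b\right) = \left(Z + Z\right) \left(-2 + b\right) = 2 Z \left(-2 + b\right)$)
$O{\left(T{\left(-1,3 \right)},8 \right)} + a{\left(12,12 \right)} l{\left(-9,-11 \right)} = 1 + 2 \cdot 12 \left(-2 + 12\right) \left(-8\right) = 1 + 2 \cdot 12 \cdot 10 \left(-8\right) = 1 + 240 \left(-8\right) = 1 - 1920 = -1919$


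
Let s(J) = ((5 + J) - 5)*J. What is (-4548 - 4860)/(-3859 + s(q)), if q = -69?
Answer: -4704/451 ≈ -10.430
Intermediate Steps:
s(J) = J² (s(J) = J*J = J²)
(-4548 - 4860)/(-3859 + s(q)) = (-4548 - 4860)/(-3859 + (-69)²) = -9408/(-3859 + 4761) = -9408/902 = -9408*1/902 = -4704/451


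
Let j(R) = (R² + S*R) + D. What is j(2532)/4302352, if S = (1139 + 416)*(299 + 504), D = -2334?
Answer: 1584014235/2151176 ≈ 736.35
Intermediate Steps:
S = 1248665 (S = 1555*803 = 1248665)
j(R) = -2334 + R² + 1248665*R (j(R) = (R² + 1248665*R) - 2334 = -2334 + R² + 1248665*R)
j(2532)/4302352 = (-2334 + 2532² + 1248665*2532)/4302352 = (-2334 + 6411024 + 3161619780)*(1/4302352) = 3168028470*(1/4302352) = 1584014235/2151176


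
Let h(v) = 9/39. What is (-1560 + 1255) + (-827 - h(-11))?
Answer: -14719/13 ≈ -1132.2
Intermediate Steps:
h(v) = 3/13 (h(v) = 9*(1/39) = 3/13)
(-1560 + 1255) + (-827 - h(-11)) = (-1560 + 1255) + (-827 - 1*3/13) = -305 + (-827 - 3/13) = -305 - 10754/13 = -14719/13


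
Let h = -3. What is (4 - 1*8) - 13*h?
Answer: 35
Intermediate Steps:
(4 - 1*8) - 13*h = (4 - 1*8) - 13*(-3) = (4 - 8) + 39 = -4 + 39 = 35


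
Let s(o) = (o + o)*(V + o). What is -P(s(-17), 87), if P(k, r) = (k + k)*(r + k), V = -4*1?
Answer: -1143828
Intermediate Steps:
V = -4
s(o) = 2*o*(-4 + o) (s(o) = (o + o)*(-4 + o) = (2*o)*(-4 + o) = 2*o*(-4 + o))
P(k, r) = 2*k*(k + r) (P(k, r) = (2*k)*(k + r) = 2*k*(k + r))
-P(s(-17), 87) = -2*2*(-17)*(-4 - 17)*(2*(-17)*(-4 - 17) + 87) = -2*2*(-17)*(-21)*(2*(-17)*(-21) + 87) = -2*714*(714 + 87) = -2*714*801 = -1*1143828 = -1143828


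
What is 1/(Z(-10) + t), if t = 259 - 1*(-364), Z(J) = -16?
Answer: 1/607 ≈ 0.0016474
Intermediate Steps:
t = 623 (t = 259 + 364 = 623)
1/(Z(-10) + t) = 1/(-16 + 623) = 1/607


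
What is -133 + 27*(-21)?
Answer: -700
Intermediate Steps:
-133 + 27*(-21) = -133 - 567 = -700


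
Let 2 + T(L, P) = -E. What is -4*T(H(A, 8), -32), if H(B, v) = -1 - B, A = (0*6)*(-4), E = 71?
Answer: 292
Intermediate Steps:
A = 0 (A = 0*(-4) = 0)
T(L, P) = -73 (T(L, P) = -2 - 1*71 = -2 - 71 = -73)
-4*T(H(A, 8), -32) = -4*(-73) = 292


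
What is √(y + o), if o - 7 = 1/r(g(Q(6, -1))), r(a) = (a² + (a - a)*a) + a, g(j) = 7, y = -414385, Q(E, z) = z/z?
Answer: I*√324872338/28 ≈ 643.72*I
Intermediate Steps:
Q(E, z) = 1
r(a) = a + a² (r(a) = (a² + 0*a) + a = (a² + 0) + a = a² + a = a + a²)
o = 393/56 (o = 7 + 1/(7*(1 + 7)) = 7 + 1/(7*8) = 7 + 1/56 = 393/56 ≈ 7.0179)
√(y + o) = √(-414385 + 393/56) = √(-23205167/56) = I*√324872338/28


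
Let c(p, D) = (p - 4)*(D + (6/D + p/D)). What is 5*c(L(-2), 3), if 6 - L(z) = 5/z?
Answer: 705/4 ≈ 176.25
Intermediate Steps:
L(z) = 6 - 5/z
c(p, D) = (-4 + p)*(D + 6/D + p/D)
5*c(L(-2), 3) = 5*((-24 + (6 - 5/(-2))**2 + 2*(6 - 5/(-2)) + 3**2*(-4 + (6 - 5/(-2))))/3) = 5*((-24 + (6 - 5*(-1/2))**2 + 2*(6 - 5*(-1/2)) + 9*(-4 + (6 - 5*(-1/2))))/3) = 5*((-24 + (6 + 5/2)**2 + 2*(6 + 5/2) + 9*(-4 + (6 + 5/2)))/3) = 5*((-24 + (17/2)**2 + 2*(17/2) + 9*(-4 + 17/2))/3) = 5*((-24 + 289/4 + 17 + 9*(9/2))/3) = 5*((-24 + 289/4 + 17 + 81/2)/3) = 5*((1/3)*(423/4)) = 5*(141/4) = 705/4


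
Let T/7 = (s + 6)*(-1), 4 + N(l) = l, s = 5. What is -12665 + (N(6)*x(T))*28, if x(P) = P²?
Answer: 319359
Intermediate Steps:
N(l) = -4 + l
T = -77 (T = 7*((5 + 6)*(-1)) = 7*(11*(-1)) = 7*(-11) = -77)
-12665 + (N(6)*x(T))*28 = -12665 + ((-4 + 6)*(-77)²)*28 = -12665 + (2*5929)*28 = -12665 + 11858*28 = -12665 + 332024 = 319359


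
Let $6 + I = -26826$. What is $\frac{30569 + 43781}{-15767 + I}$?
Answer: $- \frac{74350}{42599} \approx -1.7453$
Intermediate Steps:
$I = -26832$ ($I = -6 - 26826 = -26832$)
$\frac{30569 + 43781}{-15767 + I} = \frac{30569 + 43781}{-15767 - 26832} = \frac{74350}{-42599} = 74350 \left(- \frac{1}{42599}\right) = - \frac{74350}{42599}$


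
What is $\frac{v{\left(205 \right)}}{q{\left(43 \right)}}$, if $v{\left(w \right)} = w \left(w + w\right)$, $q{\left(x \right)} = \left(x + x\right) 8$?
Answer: $\frac{42025}{344} \approx 122.17$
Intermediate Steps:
$q{\left(x \right)} = 16 x$ ($q{\left(x \right)} = 2 x 8 = 16 x$)
$v{\left(w \right)} = 2 w^{2}$ ($v{\left(w \right)} = w 2 w = 2 w^{2}$)
$\frac{v{\left(205 \right)}}{q{\left(43 \right)}} = \frac{2 \cdot 205^{2}}{16 \cdot 43} = \frac{2 \cdot 42025}{688} = 84050 \cdot \frac{1}{688} = \frac{42025}{344}$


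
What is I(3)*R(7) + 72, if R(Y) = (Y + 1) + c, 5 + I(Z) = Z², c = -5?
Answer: 84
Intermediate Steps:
I(Z) = -5 + Z²
R(Y) = -4 + Y (R(Y) = (Y + 1) - 5 = (1 + Y) - 5 = -4 + Y)
I(3)*R(7) + 72 = (-5 + 3²)*(-4 + 7) + 72 = (-5 + 9)*3 + 72 = 4*3 + 72 = 12 + 72 = 84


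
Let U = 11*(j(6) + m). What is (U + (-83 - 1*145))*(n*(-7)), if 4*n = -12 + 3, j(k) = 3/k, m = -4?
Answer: -33579/8 ≈ -4197.4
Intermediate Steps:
U = -77/2 (U = 11*(3/6 - 4) = 11*(3*(1/6) - 4) = 11*(1/2 - 4) = 11*(-7/2) = -77/2 ≈ -38.500)
n = -9/4 (n = (-12 + 3)/4 = (1/4)*(-9) = -9/4 ≈ -2.2500)
(U + (-83 - 1*145))*(n*(-7)) = (-77/2 + (-83 - 1*145))*(-9/4*(-7)) = (-77/2 + (-83 - 145))*(63/4) = (-77/2 - 228)*(63/4) = -533/2*63/4 = -33579/8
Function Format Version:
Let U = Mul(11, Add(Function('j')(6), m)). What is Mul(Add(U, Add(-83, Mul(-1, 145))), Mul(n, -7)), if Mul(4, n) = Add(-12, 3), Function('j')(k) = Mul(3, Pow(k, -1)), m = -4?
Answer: Rational(-33579, 8) ≈ -4197.4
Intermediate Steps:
U = Rational(-77, 2) (U = Mul(11, Add(Mul(3, Pow(6, -1)), -4)) = Mul(11, Add(Mul(3, Rational(1, 6)), -4)) = Mul(11, Add(Rational(1, 2), -4)) = Mul(11, Rational(-7, 2)) = Rational(-77, 2) ≈ -38.500)
n = Rational(-9, 4) (n = Mul(Rational(1, 4), Add(-12, 3)) = Mul(Rational(1, 4), -9) = Rational(-9, 4) ≈ -2.2500)
Mul(Add(U, Add(-83, Mul(-1, 145))), Mul(n, -7)) = Mul(Add(Rational(-77, 2), Add(-83, Mul(-1, 145))), Mul(Rational(-9, 4), -7)) = Mul(Add(Rational(-77, 2), Add(-83, -145)), Rational(63, 4)) = Mul(Add(Rational(-77, 2), -228), Rational(63, 4)) = Mul(Rational(-533, 2), Rational(63, 4)) = Rational(-33579, 8)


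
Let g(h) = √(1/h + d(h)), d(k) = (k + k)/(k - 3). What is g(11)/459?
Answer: 5*√55/10098 ≈ 0.0036721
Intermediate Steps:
d(k) = 2*k/(-3 + k) (d(k) = (2*k)/(-3 + k) = 2*k/(-3 + k))
g(h) = √(1/h + 2*h/(-3 + h))
g(11)/459 = √((-3 + 11 + 2*11²)/(11*(-3 + 11)))/459 = √((1/11)*(-3 + 11 + 2*121)/8)*(1/459) = √((1/11)*(⅛)*(-3 + 11 + 242))*(1/459) = √((1/11)*(⅛)*250)*(1/459) = √(125/44)*(1/459) = (5*√55/22)*(1/459) = 5*√55/10098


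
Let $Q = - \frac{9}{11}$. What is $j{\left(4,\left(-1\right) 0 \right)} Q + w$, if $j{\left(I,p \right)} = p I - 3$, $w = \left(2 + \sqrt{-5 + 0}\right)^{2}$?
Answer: $\frac{16}{11} + 4 i \sqrt{5} \approx 1.4545 + 8.9443 i$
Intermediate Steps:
$Q = - \frac{9}{11}$ ($Q = \left(-9\right) \frac{1}{11} = - \frac{9}{11} \approx -0.81818$)
$w = \left(2 + i \sqrt{5}\right)^{2}$ ($w = \left(2 + \sqrt{-5}\right)^{2} = \left(2 + i \sqrt{5}\right)^{2} \approx -1.0 + 8.9443 i$)
$j{\left(I,p \right)} = -3 + I p$ ($j{\left(I,p \right)} = I p - 3 = -3 + I p$)
$j{\left(4,\left(-1\right) 0 \right)} Q + w = \left(-3 + 4 \left(\left(-1\right) 0\right)\right) \left(- \frac{9}{11}\right) + \left(2 + i \sqrt{5}\right)^{2} = \left(-3 + 4 \cdot 0\right) \left(- \frac{9}{11}\right) + \left(2 + i \sqrt{5}\right)^{2} = \left(-3 + 0\right) \left(- \frac{9}{11}\right) + \left(2 + i \sqrt{5}\right)^{2} = \left(-3\right) \left(- \frac{9}{11}\right) + \left(2 + i \sqrt{5}\right)^{2} = \frac{27}{11} + \left(2 + i \sqrt{5}\right)^{2}$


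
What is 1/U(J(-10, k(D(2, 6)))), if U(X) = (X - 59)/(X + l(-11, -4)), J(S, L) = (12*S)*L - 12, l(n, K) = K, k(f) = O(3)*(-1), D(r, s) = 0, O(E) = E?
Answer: 344/289 ≈ 1.1903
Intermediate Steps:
k(f) = -3 (k(f) = 3*(-1) = -3)
J(S, L) = -12 + 12*L*S (J(S, L) = 12*L*S - 12 = -12 + 12*L*S)
U(X) = (-59 + X)/(-4 + X) (U(X) = (X - 59)/(X - 4) = (-59 + X)/(-4 + X))
1/U(J(-10, k(D(2, 6)))) = 1/((-59 + (-12 + 12*(-3)*(-10)))/(-4 + (-12 + 12*(-3)*(-10)))) = 1/((-59 + (-12 + 360))/(-4 + (-12 + 360))) = 1/((-59 + 348)/(-4 + 348)) = 1/(289/344) = 344/289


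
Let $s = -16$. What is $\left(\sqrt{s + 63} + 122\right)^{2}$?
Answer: $\left(122 + \sqrt{47}\right)^{2} \approx 16604.0$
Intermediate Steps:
$\left(\sqrt{s + 63} + 122\right)^{2} = \left(\sqrt{-16 + 63} + 122\right)^{2} = \left(\sqrt{47} + 122\right)^{2} = \left(122 + \sqrt{47}\right)^{2}$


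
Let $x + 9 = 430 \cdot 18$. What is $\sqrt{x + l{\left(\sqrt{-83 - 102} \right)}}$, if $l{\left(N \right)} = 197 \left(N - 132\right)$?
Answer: $\sqrt{-18273 + 197 i \sqrt{185}} \approx 9.8846 + 135.54 i$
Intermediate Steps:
$x = 7731$ ($x = -9 + 430 \cdot 18 = -9 + 7740 = 7731$)
$l{\left(N \right)} = -26004 + 197 N$ ($l{\left(N \right)} = 197 \left(-132 + N\right) = -26004 + 197 N$)
$\sqrt{x + l{\left(\sqrt{-83 - 102} \right)}} = \sqrt{7731 - \left(26004 - 197 \sqrt{-83 - 102}\right)} = \sqrt{7731 - \left(26004 - 197 \sqrt{-185}\right)} = \sqrt{7731 - \left(26004 - 197 i \sqrt{185}\right)} = \sqrt{-18273 + 197 i \sqrt{185}}$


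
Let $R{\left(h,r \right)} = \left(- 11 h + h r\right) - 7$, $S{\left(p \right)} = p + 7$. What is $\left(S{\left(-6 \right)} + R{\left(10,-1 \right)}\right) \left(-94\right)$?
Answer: $11844$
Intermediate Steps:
$S{\left(p \right)} = 7 + p$
$R{\left(h,r \right)} = -7 - 11 h + h r$
$\left(S{\left(-6 \right)} + R{\left(10,-1 \right)}\right) \left(-94\right) = \left(\left(7 - 6\right) - 127\right) \left(-94\right) = \left(1 - 127\right) \left(-94\right) = \left(-126\right) \left(-94\right) = 11844$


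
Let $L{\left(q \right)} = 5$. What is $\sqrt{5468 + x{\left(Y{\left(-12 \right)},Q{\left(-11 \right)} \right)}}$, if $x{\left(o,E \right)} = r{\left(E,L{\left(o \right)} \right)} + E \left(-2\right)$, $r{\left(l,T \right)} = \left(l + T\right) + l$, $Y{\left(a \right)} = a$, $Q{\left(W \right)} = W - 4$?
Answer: $\sqrt{5473} \approx 73.98$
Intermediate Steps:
$Q{\left(W \right)} = -4 + W$
$r{\left(l,T \right)} = T + 2 l$ ($r{\left(l,T \right)} = \left(T + l\right) + l = T + 2 l$)
$x{\left(o,E \right)} = 5$ ($x{\left(o,E \right)} = \left(5 + 2 E\right) + E \left(-2\right) = \left(5 + 2 E\right) - 2 E = 5$)
$\sqrt{5468 + x{\left(Y{\left(-12 \right)},Q{\left(-11 \right)} \right)}} = \sqrt{5468 + 5} = \sqrt{5473}$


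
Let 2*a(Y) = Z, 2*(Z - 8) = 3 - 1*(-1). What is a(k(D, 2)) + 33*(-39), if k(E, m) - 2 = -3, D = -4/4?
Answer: -1282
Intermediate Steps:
D = -1 (D = -4*¼ = -1)
Z = 10 (Z = 8 + (3 - 1*(-1))/2 = 8 + (3 + 1)/2 = 8 + (½)*4 = 8 + 2 = 10)
k(E, m) = -1 (k(E, m) = 2 - 3 = -1)
a(Y) = 5 (a(Y) = (½)*10 = 5)
a(k(D, 2)) + 33*(-39) = 5 + 33*(-39) = 5 - 1287 = -1282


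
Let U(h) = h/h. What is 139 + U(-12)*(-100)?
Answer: 39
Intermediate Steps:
U(h) = 1
139 + U(-12)*(-100) = 139 + 1*(-100) = 139 - 100 = 39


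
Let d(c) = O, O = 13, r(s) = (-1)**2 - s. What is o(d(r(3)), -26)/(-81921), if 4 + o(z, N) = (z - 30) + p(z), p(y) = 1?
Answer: 20/81921 ≈ 0.00024414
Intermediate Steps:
r(s) = 1 - s
d(c) = 13
o(z, N) = -33 + z (o(z, N) = -4 + ((z - 30) + 1) = -4 + ((-30 + z) + 1) = -4 + (-29 + z) = -33 + z)
o(d(r(3)), -26)/(-81921) = (-33 + 13)/(-81921) = -20*(-1/81921) = 20/81921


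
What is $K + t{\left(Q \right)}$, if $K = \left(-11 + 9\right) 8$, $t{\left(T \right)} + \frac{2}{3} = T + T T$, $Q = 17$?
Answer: $\frac{868}{3} \approx 289.33$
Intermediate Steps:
$t{\left(T \right)} = - \frac{2}{3} + T + T^{2}$ ($t{\left(T \right)} = - \frac{2}{3} + \left(T + T T\right) = - \frac{2}{3} + \left(T + T^{2}\right) = - \frac{2}{3} + T + T^{2}$)
$K = -16$ ($K = \left(-2\right) 8 = -16$)
$K + t{\left(Q \right)} = -16 + \left(- \frac{2}{3} + 17 + 17^{2}\right) = -16 + \left(- \frac{2}{3} + 17 + 289\right) = -16 + \frac{916}{3} = \frac{868}{3}$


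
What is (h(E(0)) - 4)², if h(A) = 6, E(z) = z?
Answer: 4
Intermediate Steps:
(h(E(0)) - 4)² = (6 - 4)² = 2² = 4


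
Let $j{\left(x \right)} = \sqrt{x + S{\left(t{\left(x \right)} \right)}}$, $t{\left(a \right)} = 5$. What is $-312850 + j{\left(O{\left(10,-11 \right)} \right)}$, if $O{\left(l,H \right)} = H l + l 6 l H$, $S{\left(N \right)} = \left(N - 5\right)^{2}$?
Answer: $-312850 + i \sqrt{6710} \approx -3.1285 \cdot 10^{5} + 81.915 i$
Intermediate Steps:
$S{\left(N \right)} = \left(-5 + N\right)^{2}$
$O{\left(l,H \right)} = H l + 6 H l^{2}$ ($O{\left(l,H \right)} = H l + 6 l l H = H l + 6 l^{2} H = H l + 6 H l^{2}$)
$j{\left(x \right)} = \sqrt{x}$ ($j{\left(x \right)} = \sqrt{x + \left(-5 + 5\right)^{2}} = \sqrt{x + 0^{2}} = \sqrt{x + 0} = \sqrt{x}$)
$-312850 + j{\left(O{\left(10,-11 \right)} \right)} = -312850 + \sqrt{\left(-11\right) 10 \left(1 + 6 \cdot 10\right)} = -312850 + \sqrt{\left(-11\right) 10 \left(1 + 60\right)} = -312850 + \sqrt{\left(-11\right) 10 \cdot 61} = -312850 + \sqrt{-6710} = -312850 + i \sqrt{6710}$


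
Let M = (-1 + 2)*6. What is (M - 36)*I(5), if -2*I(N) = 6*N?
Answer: 450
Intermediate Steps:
I(N) = -3*N
M = 6 (M = 1*6 = 6)
(M - 36)*I(5) = (6 - 36)*(-3*5) = -30*(-15) = 450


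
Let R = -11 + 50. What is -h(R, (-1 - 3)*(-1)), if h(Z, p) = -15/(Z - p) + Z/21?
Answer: -10/7 ≈ -1.4286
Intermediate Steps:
R = 39
h(Z, p) = -15/(Z - p) + Z/21 (h(Z, p) = -15/(Z - p) + Z*(1/21) = -15/(Z - p) + Z/21)
-h(R, (-1 - 3)*(-1)) = -(-315 + 39² - 1*39*(-1 - 3)*(-1))/(21*(39 - (-1 - 3)*(-1))) = -(-315 + 1521 - 1*39*(-4*(-1)))/(21*(39 - (-4)*(-1))) = -(-315 + 1521 - 1*39*4)/(21*(39 - 1*4)) = -(-315 + 1521 - 156)/(21*(39 - 4)) = -1050/(21*35) = -1*10/7 = -10/7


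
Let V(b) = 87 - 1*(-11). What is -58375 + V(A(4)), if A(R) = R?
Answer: -58277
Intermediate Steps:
V(b) = 98 (V(b) = 87 + 11 = 98)
-58375 + V(A(4)) = -58375 + 98 = -58277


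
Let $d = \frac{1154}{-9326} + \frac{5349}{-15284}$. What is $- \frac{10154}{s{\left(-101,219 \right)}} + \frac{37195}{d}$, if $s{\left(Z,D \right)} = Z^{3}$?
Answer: $- \frac{546236944372502934}{6956850957551} \approx -78518.0$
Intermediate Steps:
$d = - \frac{33761255}{71269292}$ ($d = 1154 \left(- \frac{1}{9326}\right) + 5349 \left(- \frac{1}{15284}\right) = - \frac{577}{4663} - \frac{5349}{15284} = - \frac{33761255}{71269292} \approx -0.47371$)
$- \frac{10154}{s{\left(-101,219 \right)}} + \frac{37195}{d} = - \frac{10154}{\left(-101\right)^{3}} + \frac{37195}{- \frac{33761255}{71269292}} = - \frac{10154}{-1030301} + 37195 \left(- \frac{71269292}{33761255}\right) = \left(-10154\right) \left(- \frac{1}{1030301}\right) - \frac{530172263188}{6752251} = \frac{10154}{1030301} - \frac{530172263188}{6752251} = - \frac{546236944372502934}{6956850957551}$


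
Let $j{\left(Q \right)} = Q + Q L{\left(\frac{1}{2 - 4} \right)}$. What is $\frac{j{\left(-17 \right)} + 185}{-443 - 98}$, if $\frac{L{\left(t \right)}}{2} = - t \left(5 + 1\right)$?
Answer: $- \frac{66}{541} \approx -0.122$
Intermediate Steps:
$L{\left(t \right)} = - 12 t$ ($L{\left(t \right)} = 2 - t \left(5 + 1\right) = 2 - t 6 = 2 \left(- 6 t\right) = - 12 t$)
$j{\left(Q \right)} = 7 Q$ ($j{\left(Q \right)} = Q + Q \left(- \frac{12}{2 - 4}\right) = Q + Q \left(- \frac{12}{-2}\right) = Q + Q \left(\left(-12\right) \left(- \frac{1}{2}\right)\right) = Q + Q 6 = Q + 6 Q = 7 Q$)
$\frac{j{\left(-17 \right)} + 185}{-443 - 98} = \frac{7 \left(-17\right) + 185}{-443 - 98} = \frac{-119 + 185}{-541} = 66 \left(- \frac{1}{541}\right) = - \frac{66}{541}$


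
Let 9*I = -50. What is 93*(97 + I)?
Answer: 25513/3 ≈ 8504.3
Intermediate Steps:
I = -50/9 (I = (⅑)*(-50) = -50/9 ≈ -5.5556)
93*(97 + I) = 93*(97 - 50/9) = 93*(823/9) = 25513/3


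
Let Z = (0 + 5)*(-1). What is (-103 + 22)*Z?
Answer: 405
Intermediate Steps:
Z = -5 (Z = 5*(-1) = -5)
(-103 + 22)*Z = (-103 + 22)*(-5) = -81*(-5) = 405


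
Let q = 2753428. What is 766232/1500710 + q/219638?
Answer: 1075097649474/82403235745 ≈ 13.047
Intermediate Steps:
766232/1500710 + q/219638 = 766232/1500710 + 2753428/219638 = 766232*(1/1500710) + 2753428*(1/219638) = 383116/750355 + 1376714/109819 = 1075097649474/82403235745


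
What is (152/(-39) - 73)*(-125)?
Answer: 374875/39 ≈ 9612.2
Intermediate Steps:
(152/(-39) - 73)*(-125) = (152*(-1/39) - 73)*(-125) = (-152/39 - 73)*(-125) = -2999/39*(-125) = 374875/39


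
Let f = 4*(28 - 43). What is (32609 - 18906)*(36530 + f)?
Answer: 499748410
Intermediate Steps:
f = -60 (f = 4*(-15) = -60)
(32609 - 18906)*(36530 + f) = (32609 - 18906)*(36530 - 60) = 13703*36470 = 499748410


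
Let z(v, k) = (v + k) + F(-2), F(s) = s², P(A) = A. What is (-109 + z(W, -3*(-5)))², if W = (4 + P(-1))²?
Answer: 6561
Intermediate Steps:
W = 9 (W = (4 - 1)² = 3² = 9)
z(v, k) = 4 + k + v (z(v, k) = (v + k) + (-2)² = (k + v) + 4 = 4 + k + v)
(-109 + z(W, -3*(-5)))² = (-109 + (4 - 3*(-5) + 9))² = (-109 + (4 + 15 + 9))² = (-109 + 28)² = (-81)² = 6561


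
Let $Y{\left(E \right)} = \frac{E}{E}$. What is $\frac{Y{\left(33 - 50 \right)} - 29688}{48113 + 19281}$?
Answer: $- \frac{29687}{67394} \approx -0.4405$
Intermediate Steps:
$Y{\left(E \right)} = 1$
$\frac{Y{\left(33 - 50 \right)} - 29688}{48113 + 19281} = \frac{1 - 29688}{48113 + 19281} = \frac{1 - 29688}{67394} = \left(1 - 29688\right) \frac{1}{67394} = \left(-29687\right) \frac{1}{67394} = - \frac{29687}{67394}$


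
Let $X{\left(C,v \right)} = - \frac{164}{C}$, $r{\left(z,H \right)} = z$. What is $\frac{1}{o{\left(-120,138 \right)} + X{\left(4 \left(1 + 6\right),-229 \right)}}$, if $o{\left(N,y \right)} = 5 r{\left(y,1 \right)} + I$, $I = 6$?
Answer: $\frac{7}{4831} \approx 0.001449$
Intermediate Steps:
$o{\left(N,y \right)} = 6 + 5 y$ ($o{\left(N,y \right)} = 5 y + 6 = 6 + 5 y$)
$X{\left(C,v \right)} = - \frac{164}{C}$
$\frac{1}{o{\left(-120,138 \right)} + X{\left(4 \left(1 + 6\right),-229 \right)}} = \frac{1}{\left(6 + 5 \cdot 138\right) - \frac{164}{4 \left(1 + 6\right)}} = \frac{1}{\left(6 + 690\right) - \frac{164}{4 \cdot 7}} = \frac{1}{696 - \frac{164}{28}} = \frac{1}{696 - \frac{41}{7}} = \frac{1}{\frac{4831}{7}} = \frac{7}{4831}$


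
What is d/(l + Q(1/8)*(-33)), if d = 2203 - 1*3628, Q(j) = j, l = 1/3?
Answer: 34200/91 ≈ 375.82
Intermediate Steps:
l = 1/3 ≈ 0.33333
d = -1425 (d = 2203 - 3628 = -1425)
d/(l + Q(1/8)*(-33)) = -1425/(1/3 - 33/8) = -1425/(-91/24) = -1425*(-24/91) = 34200/91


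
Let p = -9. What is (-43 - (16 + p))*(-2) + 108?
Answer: 208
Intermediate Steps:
(-43 - (16 + p))*(-2) + 108 = (-43 - (16 - 9))*(-2) + 108 = (-43 - 1*7)*(-2) + 108 = (-43 - 7)*(-2) + 108 = -50*(-2) + 108 = 100 + 108 = 208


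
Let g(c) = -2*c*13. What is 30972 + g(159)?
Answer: 26838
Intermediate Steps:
g(c) = -26*c
30972 + g(159) = 30972 - 26*159 = 30972 - 4134 = 26838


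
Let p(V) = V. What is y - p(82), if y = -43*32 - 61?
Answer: -1519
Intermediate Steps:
y = -1437 (y = -1376 - 61 = -1437)
y - p(82) = -1437 - 1*82 = -1437 - 82 = -1519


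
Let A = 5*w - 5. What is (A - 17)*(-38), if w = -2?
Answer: 1216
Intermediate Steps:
A = -15 (A = 5*(-2) - 5 = -10 - 5 = -15)
(A - 17)*(-38) = (-15 - 17)*(-38) = -32*(-38) = 1216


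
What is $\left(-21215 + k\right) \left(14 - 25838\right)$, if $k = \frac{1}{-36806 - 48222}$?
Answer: $\frac{11645778399576}{21257} \approx 5.4786 \cdot 10^{8}$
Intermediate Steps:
$k = - \frac{1}{85028}$ ($k = \frac{1}{-85028} = - \frac{1}{85028} \approx -1.1761 \cdot 10^{-5}$)
$\left(-21215 + k\right) \left(14 - 25838\right) = \left(-21215 - \frac{1}{85028}\right) \left(14 - 25838\right) = \left(- \frac{1803869021}{85028}\right) \left(-25824\right) = \frac{11645778399576}{21257}$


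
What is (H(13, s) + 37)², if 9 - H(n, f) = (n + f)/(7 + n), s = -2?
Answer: 826281/400 ≈ 2065.7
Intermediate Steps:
H(n, f) = 9 - (f + n)/(7 + n) (H(n, f) = 9 - (n + f)/(7 + n) = 9 - (f + n)/(7 + n))
(H(13, s) + 37)² = ((63 - 1*(-2) + 8*13)/(7 + 13) + 37)² = ((63 + 2 + 104)/20 + 37)² = ((1/20)*169 + 37)² = (169/20 + 37)² = (909/20)² = 826281/400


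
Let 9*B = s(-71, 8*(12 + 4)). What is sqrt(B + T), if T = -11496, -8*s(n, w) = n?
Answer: I*sqrt(1655282)/12 ≈ 107.21*I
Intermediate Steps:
s(n, w) = -n/8
B = 71/72 (B = (-1/8*(-71))/9 = (1/9)*(71/8) = 71/72 ≈ 0.98611)
sqrt(B + T) = sqrt(71/72 - 11496) = sqrt(-827641/72) = I*sqrt(1655282)/12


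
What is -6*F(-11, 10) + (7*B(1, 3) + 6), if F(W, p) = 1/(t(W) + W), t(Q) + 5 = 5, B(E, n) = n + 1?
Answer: 380/11 ≈ 34.545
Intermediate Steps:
B(E, n) = 1 + n
t(Q) = 0 (t(Q) = -5 + 5 = 0)
F(W, p) = 1/W (F(W, p) = 1/(0 + W) = 1/W)
-6*F(-11, 10) + (7*B(1, 3) + 6) = -6/(-11) + (7*(1 + 3) + 6) = -6*(-1/11) + (7*4 + 6) = 6/11 + (28 + 6) = 6/11 + 34 = 380/11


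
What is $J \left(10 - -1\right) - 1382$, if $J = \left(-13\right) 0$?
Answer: $-1382$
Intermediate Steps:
$J = 0$
$J \left(10 - -1\right) - 1382 = 0 \left(10 - -1\right) - 1382 = 0 \left(10 + 1\right) - 1382 = 0 \cdot 11 - 1382 = 0 - 1382 = -1382$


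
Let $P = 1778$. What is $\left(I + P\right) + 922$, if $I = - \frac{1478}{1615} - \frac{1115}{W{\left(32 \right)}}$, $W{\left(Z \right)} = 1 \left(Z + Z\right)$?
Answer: $\frac{277176683}{103360} \approx 2681.7$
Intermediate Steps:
$W{\left(Z \right)} = 2 Z$ ($W{\left(Z \right)} = 1 \cdot 2 Z = 2 Z$)
$I = - \frac{1895317}{103360}$ ($I = - \frac{1478}{1615} - \frac{1115}{2 \cdot 32} = \left(-1478\right) \frac{1}{1615} - \frac{1115}{64} = - \frac{1478}{1615} - \frac{1115}{64} = - \frac{1895317}{103360} \approx -18.337$)
$\left(I + P\right) + 922 = \left(- \frac{1895317}{103360} + 1778\right) + 922 = \frac{181878763}{103360} + 922 = \frac{277176683}{103360}$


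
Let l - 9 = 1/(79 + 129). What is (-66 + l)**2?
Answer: 140541025/43264 ≈ 3248.5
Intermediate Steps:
l = 1873/208 (l = 9 + 1/(79 + 129) = 9 + 1/208 = 1873/208 ≈ 9.0048)
(-66 + l)**2 = (-66 + 1873/208)**2 = (-11855/208)**2 = 140541025/43264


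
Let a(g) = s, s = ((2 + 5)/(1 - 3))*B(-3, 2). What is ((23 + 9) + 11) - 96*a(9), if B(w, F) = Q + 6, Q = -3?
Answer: 1051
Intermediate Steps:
B(w, F) = 3 (B(w, F) = -3 + 6 = 3)
s = -21/2 (s = ((2 + 5)/(1 - 3))*3 = (7/(-2))*3 = (7*(-½))*3 = -7/2*3 = -21/2 ≈ -10.500)
a(g) = -21/2
((23 + 9) + 11) - 96*a(9) = ((23 + 9) + 11) - 96*(-21/2) = (32 + 11) + 1008 = 43 + 1008 = 1051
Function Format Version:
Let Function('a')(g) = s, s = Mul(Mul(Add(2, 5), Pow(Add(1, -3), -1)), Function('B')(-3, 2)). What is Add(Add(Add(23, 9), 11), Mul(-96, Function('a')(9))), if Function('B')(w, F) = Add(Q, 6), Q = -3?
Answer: 1051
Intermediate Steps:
Function('B')(w, F) = 3 (Function('B')(w, F) = Add(-3, 6) = 3)
s = Rational(-21, 2) (s = Mul(Mul(Add(2, 5), Pow(Add(1, -3), -1)), 3) = Mul(Mul(7, Pow(-2, -1)), 3) = Mul(Mul(7, Rational(-1, 2)), 3) = Mul(Rational(-7, 2), 3) = Rational(-21, 2) ≈ -10.500)
Function('a')(g) = Rational(-21, 2)
Add(Add(Add(23, 9), 11), Mul(-96, Function('a')(9))) = Add(Add(Add(23, 9), 11), Mul(-96, Rational(-21, 2))) = Add(Add(32, 11), 1008) = Add(43, 1008) = 1051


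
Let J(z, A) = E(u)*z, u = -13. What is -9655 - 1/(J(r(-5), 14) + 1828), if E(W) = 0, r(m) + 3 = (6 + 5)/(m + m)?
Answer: -17649341/1828 ≈ -9655.0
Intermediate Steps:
r(m) = -3 + 11/(2*m) (r(m) = -3 + (6 + 5)/(m + m) = -3 + 11/((2*m)) = -3 + 11*(1/(2*m)) = -3 + 11/(2*m))
J(z, A) = 0 (J(z, A) = 0*z = 0)
-9655 - 1/(J(r(-5), 14) + 1828) = -9655 - 1/(0 + 1828) = -9655 - 1/1828 = -17649341/1828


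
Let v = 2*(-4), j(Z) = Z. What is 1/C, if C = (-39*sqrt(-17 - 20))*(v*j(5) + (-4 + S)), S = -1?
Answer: -I*sqrt(37)/64935 ≈ -9.3675e-5*I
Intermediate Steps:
v = -8
C = 1755*I*sqrt(37) (C = (-39*sqrt(-17 - 20))*(-8*5 + (-4 - 1)) = (-39*I*sqrt(37))*(-40 - 5) = -39*I*sqrt(37)*(-45) = 1755*I*sqrt(37) ≈ 10675.0*I)
1/C = 1/(1755*I*sqrt(37)) = -I*sqrt(37)/64935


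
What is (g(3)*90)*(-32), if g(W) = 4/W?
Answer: -3840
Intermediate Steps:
(g(3)*90)*(-32) = ((4/3)*90)*(-32) = 120*(-32) = -3840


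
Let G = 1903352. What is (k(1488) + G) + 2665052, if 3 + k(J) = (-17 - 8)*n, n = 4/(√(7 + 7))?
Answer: 4568401 - 50*√14/7 ≈ 4.5684e+6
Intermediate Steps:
n = 2*√14/7 (n = 4/(√14) = 4*(√14/14) = 2*√14/7 ≈ 1.0690)
k(J) = -3 - 50*√14/7 (k(J) = -3 + (-17 - 8)*(2*√14/7) = -3 - 50*√14/7)
(k(1488) + G) + 2665052 = ((-3 - 50*√14/7) + 1903352) + 2665052 = (1903349 - 50*√14/7) + 2665052 = 4568401 - 50*√14/7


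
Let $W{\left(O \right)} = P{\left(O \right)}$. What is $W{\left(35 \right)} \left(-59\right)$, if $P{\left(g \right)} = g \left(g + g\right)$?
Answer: $-144550$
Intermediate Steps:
$P{\left(g \right)} = 2 g^{2}$ ($P{\left(g \right)} = g 2 g = 2 g^{2}$)
$W{\left(O \right)} = 2 O^{2}$
$W{\left(35 \right)} \left(-59\right) = 2 \cdot 35^{2} \left(-59\right) = 2 \cdot 1225 \left(-59\right) = 2450 \left(-59\right) = -144550$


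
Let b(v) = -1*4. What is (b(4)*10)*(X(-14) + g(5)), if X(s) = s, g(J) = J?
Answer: 360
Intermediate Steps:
b(v) = -4
(b(4)*10)*(X(-14) + g(5)) = (-4*10)*(-14 + 5) = -40*(-9) = 360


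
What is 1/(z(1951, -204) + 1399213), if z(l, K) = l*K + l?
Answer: 1/1003160 ≈ 9.9685e-7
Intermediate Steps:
z(l, K) = l + K*l (z(l, K) = K*l + l = l + K*l)
1/(z(1951, -204) + 1399213) = 1/(1951*(1 - 204) + 1399213) = 1/(1951*(-203) + 1399213) = 1/(-396053 + 1399213) = 1/1003160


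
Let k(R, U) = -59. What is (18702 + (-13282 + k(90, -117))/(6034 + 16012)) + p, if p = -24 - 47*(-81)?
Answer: 495690969/22046 ≈ 22484.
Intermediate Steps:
p = 3783 (p = -24 + 3807 = 3783)
(18702 + (-13282 + k(90, -117))/(6034 + 16012)) + p = (18702 + (-13282 - 59)/(6034 + 16012)) + 3783 = (18702 - 13341/22046) + 3783 = 412290951/22046 + 3783 = 495690969/22046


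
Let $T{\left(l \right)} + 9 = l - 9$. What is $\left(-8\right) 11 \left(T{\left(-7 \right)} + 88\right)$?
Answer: $-5544$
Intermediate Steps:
$T{\left(l \right)} = -18 + l$ ($T{\left(l \right)} = -9 + \left(l - 9\right) = -9 + \left(-9 + l\right) = -18 + l$)
$\left(-8\right) 11 \left(T{\left(-7 \right)} + 88\right) = \left(-8\right) 11 \left(\left(-18 - 7\right) + 88\right) = - 88 \left(-25 + 88\right) = \left(-88\right) 63 = -5544$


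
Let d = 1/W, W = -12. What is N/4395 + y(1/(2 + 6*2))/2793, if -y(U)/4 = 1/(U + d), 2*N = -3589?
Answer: -336697/1169070 ≈ -0.28800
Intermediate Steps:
N = -3589/2 (N = (½)*(-3589) = -3589/2 ≈ -1794.5)
d = -1/12 (d = 1/(-12) = -1/12 ≈ -0.083333)
y(U) = -4/(-1/12 + U) (y(U) = -4/(U - 1/12) = -4/(-1/12 + U))
N/4395 + y(1/(2 + 6*2))/2793 = -3589/2/4395 - 48/(-1 + 12/(2 + 6*2))/2793 = -3589/2*1/4395 - 48/(-1 + 12/(2 + 12))*(1/2793) = -3589/8790 - 48/(-1 + 12/14)*(1/2793) = -3589/8790 - 48/(-1 + 12*(1/14))*(1/2793) = -3589/8790 - 48/(-1 + 6/7)*(1/2793) = -3589/8790 - 48/(-⅐)*(1/2793) = -3589/8790 - 48*(-7)*(1/2793) = -3589/8790 + 336*(1/2793) = -3589/8790 + 16/133 = -336697/1169070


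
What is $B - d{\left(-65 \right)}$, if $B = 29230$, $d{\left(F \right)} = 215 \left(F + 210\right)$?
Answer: $-1945$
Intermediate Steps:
$d{\left(F \right)} = 45150 + 215 F$ ($d{\left(F \right)} = 215 \left(210 + F\right) = 45150 + 215 F$)
$B - d{\left(-65 \right)} = 29230 - \left(45150 + 215 \left(-65\right)\right) = 29230 - \left(45150 - 13975\right) = 29230 - 31175 = -1945$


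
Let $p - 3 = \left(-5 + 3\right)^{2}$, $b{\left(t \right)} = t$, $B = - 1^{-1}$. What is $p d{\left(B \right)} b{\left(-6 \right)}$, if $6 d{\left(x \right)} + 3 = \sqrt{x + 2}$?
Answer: $14$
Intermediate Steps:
$B = -1$ ($B = \left(-1\right) 1 = -1$)
$d{\left(x \right)} = - \frac{1}{2} + \frac{\sqrt{2 + x}}{6}$ ($d{\left(x \right)} = - \frac{1}{2} + \frac{\sqrt{x + 2}}{6} = - \frac{1}{2} + \frac{\sqrt{2 + x}}{6}$)
$p = 7$ ($p = 3 + \left(-5 + 3\right)^{2} = 3 + \left(-2\right)^{2} = 3 + 4 = 7$)
$p d{\left(B \right)} b{\left(-6 \right)} = 7 \left(- \frac{1}{2} + \frac{\sqrt{2 - 1}}{6}\right) \left(-6\right) = 7 \left(- \frac{1}{2} + \frac{\sqrt{1}}{6}\right) \left(-6\right) = 7 \left(- \frac{1}{2} + \frac{1}{6} \cdot 1\right) \left(-6\right) = 7 \left(- \frac{1}{2} + \frac{1}{6}\right) \left(-6\right) = 7 \left(- \frac{1}{3}\right) \left(-6\right) = \left(- \frac{7}{3}\right) \left(-6\right) = 14$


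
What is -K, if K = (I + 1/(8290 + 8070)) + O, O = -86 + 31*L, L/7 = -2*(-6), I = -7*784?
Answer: 48589199/16360 ≈ 2970.0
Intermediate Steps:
I = -5488
L = 84 (L = 7*(-2*(-6)) = 7*12 = 84)
O = 2518 (O = -86 + 31*84 = -86 + 2604 = 2518)
K = -48589199/16360 (K = (-5488 + 1/(8290 + 8070)) + 2518 = (-5488 + 1/16360) + 2518 = -89783679/16360 + 2518 = -48589199/16360 ≈ -2970.0)
-K = -1*(-48589199/16360) = 48589199/16360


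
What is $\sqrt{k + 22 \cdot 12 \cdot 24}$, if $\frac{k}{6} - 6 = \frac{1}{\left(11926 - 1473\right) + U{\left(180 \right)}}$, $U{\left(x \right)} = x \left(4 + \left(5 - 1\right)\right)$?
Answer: $\frac{\sqrt{901277728386}}{11893} \approx 79.825$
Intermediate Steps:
$U{\left(x \right)} = 8 x$ ($U{\left(x \right)} = x \left(4 + 4\right) = x 8 = 8 x$)
$k = \frac{428154}{11893}$ ($k = 36 + \frac{6}{\left(11926 - 1473\right) + 8 \cdot 180} = 36 + \frac{6}{\left(11926 - 1473\right) + 1440} = 36 + \frac{6}{10453 + 1440} = 36 + \frac{6}{11893} = \frac{428154}{11893} \approx 36.0$)
$\sqrt{k + 22 \cdot 12 \cdot 24} = \sqrt{\frac{428154}{11893} + 22 \cdot 12 \cdot 24} = \sqrt{\frac{428154}{11893} + 264 \cdot 24} = \sqrt{\frac{428154}{11893} + 6336} = \sqrt{\frac{75782202}{11893}} = \frac{\sqrt{901277728386}}{11893}$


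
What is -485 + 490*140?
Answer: 68115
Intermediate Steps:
-485 + 490*140 = -485 + 68600 = 68115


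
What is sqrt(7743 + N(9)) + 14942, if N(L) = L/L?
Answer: 15030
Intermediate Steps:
N(L) = 1
sqrt(7743 + N(9)) + 14942 = sqrt(7743 + 1) + 14942 = sqrt(7744) + 14942 = 88 + 14942 = 15030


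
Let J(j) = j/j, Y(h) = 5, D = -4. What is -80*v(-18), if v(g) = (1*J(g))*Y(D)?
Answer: -400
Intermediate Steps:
J(j) = 1
v(g) = 5 (v(g) = (1*1)*5 = 1*5 = 5)
-80*v(-18) = -80*5 = -400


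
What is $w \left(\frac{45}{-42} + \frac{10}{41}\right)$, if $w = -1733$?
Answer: $\frac{823175}{574} \approx 1434.1$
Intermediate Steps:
$w \left(\frac{45}{-42} + \frac{10}{41}\right) = - 1733 \left(\frac{45}{-42} + \frac{10}{41}\right) = - 1733 \left(45 \left(- \frac{1}{42}\right) + 10 \cdot \frac{1}{41}\right) = - 1733 \left(- \frac{15}{14} + \frac{10}{41}\right) = \left(-1733\right) \left(- \frac{475}{574}\right) = \frac{823175}{574}$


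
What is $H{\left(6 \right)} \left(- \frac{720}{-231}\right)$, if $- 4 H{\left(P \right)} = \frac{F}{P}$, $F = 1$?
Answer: $- \frac{10}{77} \approx -0.12987$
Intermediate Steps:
$H{\left(P \right)} = - \frac{1}{4 P}$ ($H{\left(P \right)} = - \frac{1 \frac{1}{P}}{4} = - \frac{1}{4 P}$)
$H{\left(6 \right)} \left(- \frac{720}{-231}\right) = - \frac{1}{4 \cdot 6} \left(- \frac{720}{-231}\right) = \left(- \frac{1}{4}\right) \frac{1}{6} \left(\left(-720\right) \left(- \frac{1}{231}\right)\right) = \left(- \frac{1}{24}\right) \frac{240}{77} = - \frac{10}{77}$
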